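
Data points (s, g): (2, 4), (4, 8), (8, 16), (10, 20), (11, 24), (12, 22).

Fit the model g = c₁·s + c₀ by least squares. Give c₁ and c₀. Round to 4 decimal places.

c₁ = 1.9753, c₀ = 0.1938

The normal equations are: 449·c₁ + 47·c₀ = 896;  47·c₁ + 6·c₀ = 94.
Eliminating c₀: 6·(row 1) − 47·(row 2) gives 485·c₁ = 6·896 − 47·94 = 958, so c₁ = 958/485.
Then c₀ = (94 − 47·(958/485))/6 = 94/485.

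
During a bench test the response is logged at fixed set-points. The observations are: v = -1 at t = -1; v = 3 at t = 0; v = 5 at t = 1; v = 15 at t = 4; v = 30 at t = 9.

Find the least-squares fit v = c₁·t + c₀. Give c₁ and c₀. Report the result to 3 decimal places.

Entries of MᵀM: Σt·t = 99, Σt = 13, Σ1 = 5.
Moment sums: Σt·v = 336, Σv = 52.
MᵀM·[c₁, c₀]ᵀ = Mᵀv becomes [[99, 13]; [13, 5]]·[c₁, c₀]ᵀ = [336, 52]ᵀ.
Eliminating c₀: 5·(row 1) − 13·(row 2) gives 326·c₁ = 5·336 − 13·52 = 1004, so c₁ = 502/163.
Then c₀ = (52 − 13·(502/163))/5 = 390/163.

c₁ = 3.080, c₀ = 2.393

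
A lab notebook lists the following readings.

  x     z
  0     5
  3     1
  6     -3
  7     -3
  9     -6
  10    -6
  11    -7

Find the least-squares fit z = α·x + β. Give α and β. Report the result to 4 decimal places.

With design matrix M, MᵀM = [[396, 46]; [46, 7]] and Mᵀz = [-227, -19]ᵀ.
Δ = 396·7 − 46² = 656.
α = ((-227)·7 − 46·(-19))/656 = -715/656; β = (396·(-19) − 46·(-227))/656 = 1459/328.

α = -1.0899, β = 4.4482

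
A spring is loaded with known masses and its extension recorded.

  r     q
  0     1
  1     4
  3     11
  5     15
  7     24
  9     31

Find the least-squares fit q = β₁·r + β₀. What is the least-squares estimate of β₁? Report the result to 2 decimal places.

With design matrix M, MᵀM = [[165, 25]; [25, 6]] and Mᵀq = [559, 86]ᵀ.
det = 165·6 − 25² = 365.
β₁ = (559·6 − 25·86)/365 = 1204/365; β₀ = (165·86 − 25·559)/365 = 43/73.

β₁ = 3.30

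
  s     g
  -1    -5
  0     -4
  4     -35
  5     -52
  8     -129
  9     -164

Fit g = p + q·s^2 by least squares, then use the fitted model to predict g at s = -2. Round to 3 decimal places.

ĝ = -11.168

AᵀA·[p, q]ᵀ = Aᵀg reads: 6·p + 187·q = -389;  187·p + 11539·q = -23405.
det = 6·11539 − 187² = 34265.
p = ((-389)·11539 − 187·(-23405))/34265 = -10176/3115; q = (6·(-23405) − 187·(-389))/34265 = -67687/34265.
At s = -2: ĝ = (-10176/3115)·(1) + (-67687/34265)·(4) = -382684/34265.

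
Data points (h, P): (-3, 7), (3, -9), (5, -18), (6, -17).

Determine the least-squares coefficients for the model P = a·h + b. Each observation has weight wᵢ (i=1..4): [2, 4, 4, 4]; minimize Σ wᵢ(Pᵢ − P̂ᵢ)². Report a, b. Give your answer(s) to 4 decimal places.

The normal system XᵀWX·[a, b]ᵀ = XᵀWP is [[298, 50]; [50, 14]]·[a, b]ᵀ = [-918, -162]ᵀ.
Δ = 298·14 − 50² = 1672.
a = ((-918)·14 − 50·(-162))/1672 = -54/19; b = (298·(-162) − 50·(-918))/1672 = -27/19.

a = -2.8421, b = -1.4211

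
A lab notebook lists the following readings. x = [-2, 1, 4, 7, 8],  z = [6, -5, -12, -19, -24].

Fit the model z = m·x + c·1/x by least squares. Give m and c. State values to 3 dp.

Normal-equation sums: Σx·x = 134, Σx·1/x = 5, Σ1/x·1/x = 4229/3136.
For Mᵀz: Σx·z = -390, Σ1/x·z = -117/7.
det = 134·(4229/3136) − 5² = 244143/1568.
m = ((-390)·(4229/3136) − 5·(-117/7))/(244143/1568) = -231205/81381; c = (134·(-117/7) − 5·(-390))/(244143/1568) = -151424/81381.

m = -2.841, c = -1.861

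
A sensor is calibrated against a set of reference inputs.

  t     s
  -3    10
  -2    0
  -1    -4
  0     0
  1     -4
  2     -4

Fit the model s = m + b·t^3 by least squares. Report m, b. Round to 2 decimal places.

m = -2.23, b = -0.42

Entries of XᵀX: Σ1 = 6, Σt^3 = -27, Σt^3·t^3 = 859.
And Σs = -2, Σt^3·s = -302.
Normal equations: [[6, -27]; [-27, 859]]·[m, b]ᵀ = [-2, -302]ᵀ.
Eliminating b: 859·(row 1) − (-27)·(row 2) gives 4425·m = 859·(-2) − (-27)·(-302) = -9872, so m = -9872/4425.
Then b = ((-302) − (-27)·(-9872/4425))/859 = -622/1475.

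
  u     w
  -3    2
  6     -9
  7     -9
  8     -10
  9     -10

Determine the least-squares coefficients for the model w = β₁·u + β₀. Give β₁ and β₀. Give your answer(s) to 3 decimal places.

β₁ = -1.058, β₀ = -1.487

Entries of AᵀA: Σu·u = 239, Σu = 27, Σ1 = 5.
Moment sums: Σu·w = -293, Σw = -36.
Eliminating β₀: 5·(row 1) − 27·(row 2) gives 466·β₁ = 5·(-293) − 27·(-36) = -493, so β₁ = -493/466.
Then β₀ = ((-36) − 27·(-493/466))/5 = -693/466.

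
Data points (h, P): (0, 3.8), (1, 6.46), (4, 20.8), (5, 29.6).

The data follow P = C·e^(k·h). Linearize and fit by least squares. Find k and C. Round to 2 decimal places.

Linearized form: ln P = k·h + ln C. From the 4 transformed points,
XᵀX = [[42.0000, 10.0000]; [10.0000, 4]], rhs = [30.9443, 9.6234]ᵀ  (here Σh = 10.0000, Σ(h)² = 42.0000, Σln P = 9.6234, Σh·ln P = 30.9443).
Δ = 42.0000·4 − (10.0000)² = 68.0000; k = (30.9443·4 − 10.0000·9.6234)/68.0000 = 0.40505, ln C = (42.0000·9.6234 − 10.0000·30.9443)/68.0000 = 1.39320, so C = exp(1.39320) = 4.02774.

k = 0.41, C = 4.03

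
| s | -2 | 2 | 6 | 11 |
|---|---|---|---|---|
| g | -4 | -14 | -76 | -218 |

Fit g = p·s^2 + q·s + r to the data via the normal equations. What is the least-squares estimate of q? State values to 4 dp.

Forming MᵀM = [[15969, 1547, 165]; [1547, 165, 17]; [165, 17, 4]] and Mᵀg = [-29186, -2874, -312]ᵀ gives MᵀM·[p, q, r]ᵀ = Mᵀg.
Solving the 3×3 system (Gaussian elimination) gives p = -25511/16819, q = -48085/16819, r = -55192/16819.

q = -2.8590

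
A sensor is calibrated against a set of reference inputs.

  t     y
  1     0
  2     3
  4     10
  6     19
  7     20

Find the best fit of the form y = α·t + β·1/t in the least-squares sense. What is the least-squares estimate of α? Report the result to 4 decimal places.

Forming MᵀM = [[106, 5]; [5, 9601/7056]] and Mᵀy = [300, 421/42]ᵀ gives MᵀM·[α, β]ᵀ = Mᵀy.
Eliminating β: (9601/7056)·(row 1) − 5·(row 2) gives (420653/3528)·α = (9601/7056)·300 − 5·(421/42) = 70185/196, so α = 1263330/420653.
Then β = ((421/42) − 5·(1263330/420653))/(9601/7056) = -1543416/420653.

α = 3.0033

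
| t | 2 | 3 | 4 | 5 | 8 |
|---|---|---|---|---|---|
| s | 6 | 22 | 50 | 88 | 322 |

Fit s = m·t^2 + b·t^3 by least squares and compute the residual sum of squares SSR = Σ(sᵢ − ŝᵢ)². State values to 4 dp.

From the data, Σt^2·t^2 = 5074, Σt^2·t^3 = 37192, Σt^3·t^3 = 282658.
And Σt^2·s = 23830, Σt^3·s = 179706.
XᵀX·[m, b]ᵀ = Xᵀs becomes [[5074, 37192]; [37192, 282658]]·[m, b]ᵀ = [23830, 179706]ᵀ.
Determinant 5074·282658 − 37192² = 50961828.
m = (23830·282658 − 37192·179706)/50961828 = 13028647/12740457; b = (5074·179706 − 37192·23830)/50961828 = 6385721/12740457.
Residuals: -26757614/12740457, -3127412/4246819, 6626118/4246819, -2771084/12740457, -895406/12740457; SSR = 94786700/12740457.

SSR = 7.4398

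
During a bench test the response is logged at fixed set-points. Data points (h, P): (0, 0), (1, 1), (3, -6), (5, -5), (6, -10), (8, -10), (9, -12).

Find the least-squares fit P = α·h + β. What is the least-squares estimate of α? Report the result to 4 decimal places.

α = -1.4057

Entries of MᵀM: Σh·h = 216, Σh = 32, Σ1 = 7.
And Σh·P = -290, ΣP = -42.
So MᵀM·[α, β]ᵀ = MᵀP: [[216, 32]; [32, 7]]·[α, β]ᵀ = [-290, -42]ᵀ.
Eliminating β: 7·(row 1) − 32·(row 2) gives 488·α = 7·(-290) − 32·(-42) = -686, so α = -343/244.
Then β = ((-42) − 32·(-343/244))/7 = 26/61.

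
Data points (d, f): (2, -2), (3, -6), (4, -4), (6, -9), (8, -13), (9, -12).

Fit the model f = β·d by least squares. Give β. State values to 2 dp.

Normal-equation sums: Σd·d = 210.
Moment sums: Σd·f = -304.
MᵀM·[β]ᵀ = Mᵀf becomes [[210]]·[β]ᵀ = [-304]ᵀ.
β = (-304)/210 = -1.44762.

β = -1.45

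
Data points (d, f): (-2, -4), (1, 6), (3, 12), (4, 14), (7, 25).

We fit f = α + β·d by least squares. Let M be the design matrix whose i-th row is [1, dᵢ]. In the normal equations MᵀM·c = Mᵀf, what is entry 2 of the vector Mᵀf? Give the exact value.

Entry 2 ↔ basis d, so (Mᵀf)_{2} = Σᵢ (d)·fᵢ = (-2)·(-4) + (1)·(6) + (3)·(12) + (4)·(14) + (7)·(25) = 281.

281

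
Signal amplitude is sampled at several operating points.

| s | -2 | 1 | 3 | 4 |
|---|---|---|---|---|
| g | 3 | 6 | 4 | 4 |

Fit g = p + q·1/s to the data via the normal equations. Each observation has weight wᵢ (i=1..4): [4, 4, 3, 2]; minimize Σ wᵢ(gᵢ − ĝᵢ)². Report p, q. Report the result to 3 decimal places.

p = 3.776, q = 1.976

Sums needed: Σwᵢ·1 = 13, Σwᵢ·1/s = 7/2, Σwᵢ·1/s·1/s = 131/24.
For MᵀWg: Σwᵢ·g = 56, Σwᵢ·1/s·g = 24.
So MᵀWM·[p, q]ᵀ = MᵀWg: [[13, 7/2]; [7/2, 131/24]]·[p, q]ᵀ = [56, 24]ᵀ.
Determinant 13·(131/24) − (7/2)² = 1409/24.
p = (56·(131/24) − (7/2)·24)/(1409/24) = 5320/1409; q = (13·24 − (7/2)·56)/(1409/24) = 2784/1409.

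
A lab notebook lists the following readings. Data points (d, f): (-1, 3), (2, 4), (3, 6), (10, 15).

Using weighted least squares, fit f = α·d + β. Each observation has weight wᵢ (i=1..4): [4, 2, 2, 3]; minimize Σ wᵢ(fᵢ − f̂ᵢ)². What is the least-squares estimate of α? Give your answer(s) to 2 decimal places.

Normal-equation sums: Σwᵢ·d·d = 330, Σwᵢ·d = 36, Σwᵢ·1 = 11.
And Σwᵢ·d·f = 490, Σwᵢ·f = 77.
Normal equations: [[330, 36]; [36, 11]]·[α, β]ᵀ = [490, 77]ᵀ.
Determinant 330·11 − 36² = 2334.
α = (490·11 − 36·77)/2334 = 1309/1167; β = (330·77 − 36·490)/2334 = 1295/389.

α = 1.12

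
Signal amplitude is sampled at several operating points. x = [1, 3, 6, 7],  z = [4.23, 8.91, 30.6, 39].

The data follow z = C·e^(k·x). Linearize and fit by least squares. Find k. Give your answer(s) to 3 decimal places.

k = 0.380

Linearized form: ln z = k·x + ln C. From the 4 transformed points,
AᵀA = [[95.0000, 17.0000]; [17.0000, 4]], rhs = [54.1747, 10.7139]ᵀ  (here Σx = 17.0000, Σ(x)² = 95.0000, Σln z = 10.7139, Σx·ln z = 54.1747).
Solving (det = 91.0000): k = 0.37980, ln C = 1.06434.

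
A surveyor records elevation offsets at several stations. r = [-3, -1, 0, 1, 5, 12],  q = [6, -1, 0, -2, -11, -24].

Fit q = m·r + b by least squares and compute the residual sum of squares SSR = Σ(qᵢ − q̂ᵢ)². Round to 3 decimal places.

SSR = 6.968

From the data, Σr·r = 180, Σr = 14, Σ1 = 6.
For Mᵀq: Σr·q = -362, Σq = -32.
Eliminating b: 6·(row 1) − 14·(row 2) gives 884·m = 6·(-362) − 14·(-32) = -1724, so m = -431/221.
Then b = ((-32) − 14·(-431/221))/6 = -173/221.
Residuals: 206/221, -479/221, 173/221, 162/221, -103/221, 41/221; SSR = 1540/221.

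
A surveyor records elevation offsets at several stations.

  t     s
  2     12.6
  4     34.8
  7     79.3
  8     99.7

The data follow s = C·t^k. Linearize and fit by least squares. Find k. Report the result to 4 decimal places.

With ln sᵢ as the transformed response and ln tᵢ as the regressor:
Sums: Σln t = 6.1048, Σ(ln t)² = 10.5129, Σln s = 15.0587, Σln t·ln s = 24.7569.
Normal system: [[10.5129, 6.1048]; [6.1048, 4]]·[k, ln C]ᵀ = [24.7569, 15.0587]ᵀ.
Slope k = (n·Σln t·ln s − Σln t·Σln s)/(n·Σ(ln t)² − (Σln t)²) = (4·24.7569 − 6.1048·15.0587)/4.7831 = 1.48381; ln C = (Σln s − k·Σln t)/n = 1.50010.

k = 1.4838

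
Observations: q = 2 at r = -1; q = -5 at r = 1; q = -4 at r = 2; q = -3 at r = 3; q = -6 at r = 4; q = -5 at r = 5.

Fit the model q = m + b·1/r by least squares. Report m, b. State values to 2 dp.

m = -2.72, b = -3.66

Setting ∂/∂m … = 0 gives: 6·m + (77/60)·b = -21;  (77/60)·m + (8869/3600)·b = -25/2.
(Σ1 = 6, Σ1/r = 77/60, Σ1/r·1/r = 8869/3600, Σq = -21, Σ1/r·q = -25/2.)
Eliminating b: (8869/3600)·(row 1) − (77/60)·(row 2) gives (9457/720)·m = (8869/3600)·(-21) − (77/60)·(-25/2) = -42833/1200, so m = -18357/6755.
Then b = ((-25/2) − (77/60)·(-18357/6755))/(8869/3600) = -34596/9457.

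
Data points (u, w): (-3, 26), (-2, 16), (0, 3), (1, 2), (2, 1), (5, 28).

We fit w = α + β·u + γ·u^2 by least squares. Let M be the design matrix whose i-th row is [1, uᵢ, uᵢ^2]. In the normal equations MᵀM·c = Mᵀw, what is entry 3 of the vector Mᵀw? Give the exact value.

Entry 3 ↔ basis u^2, so (Mᵀw)_{3} = Σᵢ (u^2)·wᵢ = (9)·(26) + (4)·(16) + (0)·(3) + (1)·(2) + (4)·(1) + (25)·(28) = 1004.

1004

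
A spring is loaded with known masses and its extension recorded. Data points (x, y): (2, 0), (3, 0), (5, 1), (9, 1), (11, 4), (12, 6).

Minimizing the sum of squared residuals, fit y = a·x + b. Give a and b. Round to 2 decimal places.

Entries of MᵀM: Σx·x = 384, Σx = 42, Σ1 = 6.
For Mᵀy: Σx·y = 130, Σy = 12.
det = 384·6 − 42² = 540.
a = (130·6 − 42·12)/540 = 23/45; b = (384·12 − 42·130)/540 = -71/45.

a = 0.51, b = -1.58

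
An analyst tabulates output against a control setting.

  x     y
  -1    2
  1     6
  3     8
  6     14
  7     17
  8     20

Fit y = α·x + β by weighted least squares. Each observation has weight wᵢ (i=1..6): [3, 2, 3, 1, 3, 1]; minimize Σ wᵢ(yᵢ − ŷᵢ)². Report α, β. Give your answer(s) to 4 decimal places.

α = 1.8931, β = 3.5073

Sums needed: Σwᵢ·x·x = 279, Σwᵢ·x = 43, Σwᵢ·1 = 13.
For MᵀWy: Σwᵢ·x·y = 679, Σwᵢ·y = 127.
Determinant 279·13 − 43² = 1778.
α = (679·13 − 43·127)/1778 = 1683/889; β = (279·127 − 43·679)/1778 = 3118/889.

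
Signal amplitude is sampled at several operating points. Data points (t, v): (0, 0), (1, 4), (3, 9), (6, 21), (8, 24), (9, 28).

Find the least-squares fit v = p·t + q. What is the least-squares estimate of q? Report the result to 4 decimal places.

q = 0.4772

Forming XᵀX = [[191, 27]; [27, 6]] and Xᵀv = [601, 86]ᵀ gives XᵀX·[p, q]ᵀ = Xᵀv.
Eliminating q: 6·(row 1) − 27·(row 2) gives 417·p = 6·601 − 27·86 = 1284, so p = 428/139.
Then q = (86 − 27·(428/139))/6 = 199/417.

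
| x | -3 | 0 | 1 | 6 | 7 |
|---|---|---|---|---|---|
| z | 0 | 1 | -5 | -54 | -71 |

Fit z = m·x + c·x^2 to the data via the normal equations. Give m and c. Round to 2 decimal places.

m = -3.05, c = -1.01

AᵀA·[m, c]ᵀ = Aᵀz reads: 95·m + 533·c = -826;  533·m + 3779·c = -5428.
(Σx·x = 95, Σx·x^2 = 533, Σx^2·x^2 = 3779, Σx·z = -826, Σx^2·z = -5428.)
Eliminating c: 3779·(row 1) − 533·(row 2) gives 74916·m = 3779·(-826) − 533·(-5428) = -228330, so m = -12685/4162.
Then c = ((-5428) − 533·(-12685/4162))/3779 = -4189/4162.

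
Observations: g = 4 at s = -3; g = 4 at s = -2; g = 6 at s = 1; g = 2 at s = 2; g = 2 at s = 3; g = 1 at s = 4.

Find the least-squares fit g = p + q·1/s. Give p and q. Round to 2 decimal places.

p = 3.08, q = 0.41

With design matrix X, XᵀX = [[6, 5/4]; [5/4, 257/144]] and Xᵀg = [19, 55/12]ᵀ.
Δ = 6·(257/144) − (5/4)² = 439/48.
p = (19·(257/144) − (5/4)·(55/12))/(439/48) = 4058/1317; q = (6·(55/12) − (5/4)·19)/(439/48) = 180/439.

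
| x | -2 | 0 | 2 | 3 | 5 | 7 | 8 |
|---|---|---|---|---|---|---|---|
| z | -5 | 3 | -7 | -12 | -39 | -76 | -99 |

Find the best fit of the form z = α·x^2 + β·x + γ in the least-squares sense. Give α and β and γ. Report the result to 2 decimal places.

Compute the Gram sums: Σx^2·x^2 = 7235, Σx^2·x = 1007, Σx^2 = 155, Σx·x = 155, Σx = 23, Σ1 = 7.
And Σx^2·z = -11191, Σx·z = -1559, Σz = -235.
MᵀM·[α, β, γ]ᵀ = Mᵀz becomes [[7235, 1007, 155]; [1007, 155, 23]; [155, 23, 7]]·[α, β, γ]ᵀ = [-11191, -1559, -235]ᵀ.
Row-reducing yields α = -36725/23772, β = -5371/23772, γ = 2732/1981.

α = -1.54, β = -0.23, γ = 1.38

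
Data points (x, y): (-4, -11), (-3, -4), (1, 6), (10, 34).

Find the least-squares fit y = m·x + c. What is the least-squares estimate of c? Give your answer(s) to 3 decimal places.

c = 3.160

Forming MᵀM = [[126, 4]; [4, 4]] and Mᵀy = [402, 25]ᵀ gives MᵀM·[m, c]ᵀ = Mᵀy.
Δ = 126·4 − 4² = 488.
m = (402·4 − 4·25)/488 = 377/122; c = (126·25 − 4·402)/488 = 771/244.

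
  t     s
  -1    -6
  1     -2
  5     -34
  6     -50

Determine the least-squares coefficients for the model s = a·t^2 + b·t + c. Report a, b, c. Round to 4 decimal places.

a = -1.6499, b = 1.9471, c = -2.3689

With design matrix A, AᵀA = [[1923, 341, 63]; [341, 63, 11]; [63, 11, 4]] and Aᵀs = [-2658, -466, -92]ᵀ.
Row-reducing yields a = -1932/1171, b = 2280/1171, c = -2774/1171.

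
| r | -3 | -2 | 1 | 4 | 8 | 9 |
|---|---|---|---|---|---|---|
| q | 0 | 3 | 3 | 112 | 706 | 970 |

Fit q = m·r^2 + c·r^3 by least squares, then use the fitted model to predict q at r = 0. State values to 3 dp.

q̂ = 0.000

With design matrix M, MᵀM = [[11011, 92567]; [92567, 798475]] and Mᵀq = [125561, 1075749]ᵀ.
Determinant 11011·798475 − 92567² = 223358736.
m = (125561·798475 − 92567·1075749)/223358736 = 42403862/13959921; c = (11011·1075749 − 92567·125561)/223358736 = 13891697/13959921.
At r = 0: q̂ = (42403862/13959921)·(0) + (13891697/13959921)·(0) = 0.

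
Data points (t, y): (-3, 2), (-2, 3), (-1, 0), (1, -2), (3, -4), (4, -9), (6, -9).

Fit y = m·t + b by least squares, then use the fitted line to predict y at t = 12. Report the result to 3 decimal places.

Forming XᵀX = [[76, 8]; [8, 7]] and Xᵀy = [-116, -19]ᵀ gives XᵀX·[m, b]ᵀ = Xᵀy.
Eliminating b: 7·(row 1) − 8·(row 2) gives 468·m = 7·(-116) − 8·(-19) = -660, so m = -55/39.
Then b = ((-19) − 8·(-55/39))/7 = -43/39.
At t = 12: ŷ = (-55/39)·(12) + (-43/39)·(1) = -703/39.

ŷ = -18.026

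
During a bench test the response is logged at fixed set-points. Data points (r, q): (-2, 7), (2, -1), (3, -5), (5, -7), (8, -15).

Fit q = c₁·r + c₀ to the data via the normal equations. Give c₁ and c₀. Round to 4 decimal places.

The normal equations are: 106·c₁ + 16·c₀ = -186;  16·c₁ + 5·c₀ = -21.
(Σr·r = 106, Σr = 16, Σ1 = 5, Σr·q = -186, Σq = -21.)
Δ = 106·5 − 16² = 274.
c₁ = ((-186)·5 − 16·(-21))/274 = -297/137; c₀ = (106·(-21) − 16·(-186))/274 = 375/137.

c₁ = -2.1679, c₀ = 2.7372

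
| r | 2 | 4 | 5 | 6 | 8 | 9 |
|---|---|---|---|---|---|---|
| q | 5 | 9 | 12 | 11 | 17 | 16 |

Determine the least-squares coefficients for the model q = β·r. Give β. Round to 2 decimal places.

Sums needed: Σr·r = 226.
Right-hand side: Σr·q = 452.
XᵀX·[β]ᵀ = Xᵀq becomes [[226]]·[β]ᵀ = [452]ᵀ.
Hence β = 452 / 226 ≈ 2.

β = 2.00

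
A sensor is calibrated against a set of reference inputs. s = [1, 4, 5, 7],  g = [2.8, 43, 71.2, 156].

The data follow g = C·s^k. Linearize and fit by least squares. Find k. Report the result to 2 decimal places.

k = 2.04

With ln gᵢ as the transformed response and ln sᵢ as the regressor:
Σln s = 4.9416, Σ(ln s)² = 8.2987, Σln g = 14.1062, Σln s·ln g = 21.9057.
Equations: 8.2987·k + 4.9416·ln C = 21.9057;  4.9416·k + 4·ln C = 14.1062.
Δ = 8.2987·4 − (4.9416)² = 8.7748; k = (21.9057·4 − 4.9416·14.1062)/8.7748 = 2.04167, ln C = (8.2987·14.1062 − 4.9416·21.9057)/8.7748 = 1.00424.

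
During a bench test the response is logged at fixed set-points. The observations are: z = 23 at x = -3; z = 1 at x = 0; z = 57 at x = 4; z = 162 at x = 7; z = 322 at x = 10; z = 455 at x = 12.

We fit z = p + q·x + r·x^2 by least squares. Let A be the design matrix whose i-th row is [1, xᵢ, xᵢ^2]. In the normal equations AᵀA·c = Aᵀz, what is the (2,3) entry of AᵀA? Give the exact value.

3108

Row 2 ↔ basis x, column 3 ↔ basis x^2, so (AᵀA)_{2,3} = Σᵢ (x)·(x^2) = (-3)·(9) + (0)·(0) + (4)·(16) + (7)·(49) + (10)·(100) + (12)·(144) = 3108.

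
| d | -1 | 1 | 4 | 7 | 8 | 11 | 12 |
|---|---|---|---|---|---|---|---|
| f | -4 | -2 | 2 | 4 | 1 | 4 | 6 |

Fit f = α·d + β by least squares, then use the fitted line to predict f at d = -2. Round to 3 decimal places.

From the data, Σd·d = 396, Σd = 42, Σ1 = 7.
Moment sums: Σd·f = 162, Σf = 11.
AᵀA·[α, β]ᵀ = Aᵀf becomes [[396, 42]; [42, 7]]·[α, β]ᵀ = [162, 11]ᵀ.
Determinant 396·7 − 42² = 1008.
α = (162·7 − 42·11)/1008 = 2/3; β = (396·11 − 42·162)/1008 = -17/7.
At d = -2: f̂ = (2/3)·(-2) + (-17/7)·(1) = -79/21.

f̂ = -3.762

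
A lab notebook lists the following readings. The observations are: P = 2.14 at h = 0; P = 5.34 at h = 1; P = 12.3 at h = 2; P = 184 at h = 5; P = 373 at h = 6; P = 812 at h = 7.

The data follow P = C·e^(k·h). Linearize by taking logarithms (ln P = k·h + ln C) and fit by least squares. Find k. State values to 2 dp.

Linearized form: ln P = k·h + ln C. From the 6 transformed points,
XᵀX = [[115.0000, 21.0000]; [21.0000, 6]], rhs = [115.1951, 22.7816]ᵀ  (here Σh = 21.0000, Σ(h)² = 115.0000, Σln P = 22.7816, Σh·ln P = 115.1951).
Slope k = (n·Σh·ln P − Σh·Σln P)/(n·Σ(h)² − (Σh)²) = (6·115.1951 − 21.0000·22.7816)/249.0000 = 0.85444; ln C = (Σln P − k·Σh)/n = 0.80640.

k = 0.85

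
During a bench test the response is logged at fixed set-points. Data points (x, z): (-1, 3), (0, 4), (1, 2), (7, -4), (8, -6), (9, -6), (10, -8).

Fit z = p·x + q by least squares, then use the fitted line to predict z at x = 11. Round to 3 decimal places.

Compute the Gram sums: Σx·x = 296, Σx = 34, Σ1 = 7.
For Aᵀz: Σx·z = -211, Σz = -15.
AᵀA·[p, q]ᵀ = Aᵀz becomes [[296, 34]; [34, 7]]·[p, q]ᵀ = [-211, -15]ᵀ.
Determinant 296·7 − 34² = 916.
p = ((-211)·7 − 34·(-15))/916 = -967/916; q = (296·(-15) − 34·(-211))/916 = 1367/458.
At x = 11: ẑ = (-967/916)·(11) + (1367/458)·(1) = -7903/916.

ẑ = -8.628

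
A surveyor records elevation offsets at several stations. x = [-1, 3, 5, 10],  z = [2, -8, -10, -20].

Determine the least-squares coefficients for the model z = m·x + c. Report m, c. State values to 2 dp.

The normal system MᵀM·[m, c]ᵀ = Mᵀz is [[135, 17]; [17, 4]]·[m, c]ᵀ = [-276, -36]ᵀ.
det = 135·4 − 17² = 251.
m = ((-276)·4 − 17·(-36))/251 = -492/251; c = (135·(-36) − 17·(-276))/251 = -168/251.

m = -1.96, c = -0.67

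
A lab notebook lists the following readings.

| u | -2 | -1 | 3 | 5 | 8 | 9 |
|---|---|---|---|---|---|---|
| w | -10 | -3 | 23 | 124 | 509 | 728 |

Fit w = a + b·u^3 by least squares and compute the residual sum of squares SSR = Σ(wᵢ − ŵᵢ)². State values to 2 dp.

SSR = 6.29

Normal-equation sums: Σ1 = 6, Σu^3 = 1384, Σu^3·u^3 = 810004.
And Σw = 1371, Σu^3·w = 807524.
Normal equations: [[6, 1384]; [1384, 810004]]·[a, b]ᵀ = [1371, 807524]ᵀ.
Determinant 6·810004 − 1384² = 2944568.
a = (1371·810004 − 1384·807524)/2944568 = -1774433/736142; b = (6·807524 − 1384·1371)/2944568 = 368460/368071.
Residuals: 308373/736142, 302927/736142, -1191141/736142, 941041/736142, -832329/736142, 471129/736142; SSR = 4626781/736142.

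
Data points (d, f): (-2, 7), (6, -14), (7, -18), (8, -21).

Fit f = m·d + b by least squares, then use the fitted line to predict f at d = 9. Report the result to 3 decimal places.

f̂ = -23.251

Setting ∂/∂m … = 0 gives: 153·m + 19·b = -392;  19·m + 4·b = -46.
Δ = 153·4 − 19² = 251.
m = ((-392)·4 − 19·(-46))/251 = -694/251; b = (153·(-46) − 19·(-392))/251 = 410/251.
At d = 9: f̂ = (-694/251)·(9) + (410/251)·(1) = -5836/251.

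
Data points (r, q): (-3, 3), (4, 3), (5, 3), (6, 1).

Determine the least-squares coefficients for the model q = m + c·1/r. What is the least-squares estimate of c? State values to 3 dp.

c = -0.866

With design matrix A, AᵀA = [[4, 17/60]; [17/60, 869/3600]] and Aᵀq = [10, 31/60]ᵀ.
Eliminating c: (869/3600)·(row 1) − (17/60)·(row 2) gives (3187/3600)·m = (869/3600)·10 − (17/60)·(31/60) = 907/400, so m = 8163/3187.
Then c = ((31/60) − (17/60)·(8163/3187))/(869/3600) = -2760/3187.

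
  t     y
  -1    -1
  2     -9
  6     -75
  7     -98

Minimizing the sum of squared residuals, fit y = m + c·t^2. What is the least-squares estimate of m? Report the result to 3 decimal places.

Normal-equation sums: Σ1 = 4, Σt^2 = 90, Σt^2·t^2 = 3714.
Right-hand side: Σy = -183, Σt^2·y = -7539.
Determinant 4·3714 − 90² = 6756.
m = ((-183)·3714 − 90·(-7539))/6756 = -96/563; c = (4·(-7539) − 90·(-183))/6756 = -2281/1126.

m = -0.171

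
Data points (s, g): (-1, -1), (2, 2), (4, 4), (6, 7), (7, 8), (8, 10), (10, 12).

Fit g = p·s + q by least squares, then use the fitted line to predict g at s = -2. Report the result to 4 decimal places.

ĝ = -2.6700

Setting ∂/∂p … = 0 gives: 270·p + 36·q = 319;  36·p + 7·q = 42.
(Σs·s = 270, Σs = 36, Σ1 = 7, Σs·g = 319, Σg = 42.)
Eliminating q: 7·(row 1) − 36·(row 2) gives 594·p = 7·319 − 36·42 = 721, so p = 721/594.
Then q = (42 − 36·(721/594))/7 = -8/33.
At s = -2: ĝ = (721/594)·(-2) + (-8/33)·(1) = -793/297.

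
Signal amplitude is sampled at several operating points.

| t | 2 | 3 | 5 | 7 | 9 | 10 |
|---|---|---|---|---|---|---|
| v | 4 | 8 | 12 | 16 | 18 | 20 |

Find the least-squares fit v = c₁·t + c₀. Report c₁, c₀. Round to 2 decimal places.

With design matrix X, XᵀX = [[268, 36]; [36, 6]] and Xᵀv = [566, 78]ᵀ.
det = 268·6 − 36² = 312.
c₁ = (566·6 − 36·78)/312 = 49/26; c₀ = (268·78 − 36·566)/312 = 22/13.

c₁ = 1.88, c₀ = 1.69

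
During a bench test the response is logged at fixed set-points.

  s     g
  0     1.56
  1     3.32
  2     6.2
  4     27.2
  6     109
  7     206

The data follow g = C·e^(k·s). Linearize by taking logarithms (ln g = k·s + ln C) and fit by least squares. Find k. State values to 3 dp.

Let Y = ln g. Fitting Y = k·s + ln C by least squares:
Σs = 20.0000, Σ(s)² = 106.0000, Σln g = 16.7916, Σs·ln g = 83.5052.
Equations: 106.0000·k + 20.0000·ln C = 83.5052;  20.0000·k + 6·ln C = 16.7916.
Slope k = (n·Σs·ln g − Σs·Σln g)/(n·Σ(s)² − (Σs)²) = (6·83.5052 − 20.0000·16.7916)/236.0000 = 0.69999; ln C = (Σln g − k·Σs)/n = 0.46530.

k = 0.700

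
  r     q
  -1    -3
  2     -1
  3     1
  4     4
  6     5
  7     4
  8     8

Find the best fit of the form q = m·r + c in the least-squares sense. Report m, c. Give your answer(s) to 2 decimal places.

m = 1.15, c = -2.17

Forming MᵀM = [[179, 29]; [29, 7]] and Mᵀq = [142, 18]ᵀ gives MᵀM·[m, c]ᵀ = Mᵀq.
Eliminating c: 7·(row 1) − 29·(row 2) gives 412·m = 7·142 − 29·18 = 472, so m = 118/103.
Then c = (18 − 29·(118/103))/7 = -224/103.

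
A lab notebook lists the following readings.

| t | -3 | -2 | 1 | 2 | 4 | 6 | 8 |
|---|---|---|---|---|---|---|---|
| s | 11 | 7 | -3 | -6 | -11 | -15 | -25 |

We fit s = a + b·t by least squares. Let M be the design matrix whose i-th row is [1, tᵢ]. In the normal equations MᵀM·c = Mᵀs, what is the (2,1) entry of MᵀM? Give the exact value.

Row 2 ↔ basis t, column 1 ↔ basis 1, so (MᵀM)_{2,1} = Σᵢ t = (-3)·(1) + (-2)·(1) + (1)·(1) + (2)·(1) + (4)·(1) + (6)·(1) + (8)·(1) = 16.

16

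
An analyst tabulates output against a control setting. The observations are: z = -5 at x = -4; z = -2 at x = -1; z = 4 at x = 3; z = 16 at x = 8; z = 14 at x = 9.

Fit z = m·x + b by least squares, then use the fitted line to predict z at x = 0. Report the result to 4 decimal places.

ẑ = 0.4714

Forming MᵀM = [[171, 15]; [15, 5]] and Mᵀz = [288, 27]ᵀ gives MᵀM·[m, b]ᵀ = Mᵀz.
Eliminating b: 5·(row 1) − 15·(row 2) gives 630·m = 5·288 − 15·27 = 1035, so m = 23/14.
Then b = (27 − 15·(23/14))/5 = 33/70.
At x = 0: ẑ = (23/14)·(0) + (33/70)·(1) = 33/70.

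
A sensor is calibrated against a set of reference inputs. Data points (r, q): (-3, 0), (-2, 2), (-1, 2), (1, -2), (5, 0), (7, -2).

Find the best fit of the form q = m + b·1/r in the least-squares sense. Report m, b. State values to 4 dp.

m = -0.1814, b = -2.2196

Setting ∂/∂m … = 0 gives: 6·m + (-103/210)·b = 0;  (-103/210)·m + (106789/44100)·b = -37/7.
Δ = 6·(106789/44100) − (-103/210)² = 25205/1764.
m = (0·(106789/44100) − (-103/210)·(-37/7))/(25205/1764) = -22866/126025; b = (6·(-37/7) − (-103/210)·0)/(25205/1764) = -55944/25205.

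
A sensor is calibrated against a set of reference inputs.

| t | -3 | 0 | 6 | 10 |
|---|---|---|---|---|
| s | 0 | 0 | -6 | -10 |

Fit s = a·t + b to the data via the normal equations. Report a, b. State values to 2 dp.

Setting ∂/∂a … = 0 gives: 145·a + 13·b = -136;  13·a + 4·b = -16.
det = 145·4 − 13² = 411.
a = ((-136)·4 − 13·(-16))/411 = -112/137; b = (145·(-16) − 13·(-136))/411 = -184/137.

a = -0.82, b = -1.34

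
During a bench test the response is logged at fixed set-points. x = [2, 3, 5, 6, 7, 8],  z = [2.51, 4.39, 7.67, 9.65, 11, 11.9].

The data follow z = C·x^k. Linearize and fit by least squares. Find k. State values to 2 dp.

Let Y = ln z. Fitting Y = k·ln x + ln C by least squares:
XᵀX = [[15.5987, 9.2183]; [9.2183, 6]], rhs = [19.4198, 11.5783]ᵀ  (here Σln x = 9.2183, Σ(ln x)² = 15.5987, Σln z = 11.5783, Σln x·ln z = 19.4198).
Solving (det = 8.6152): k = 1.13592, ln C = 0.18451.

k = 1.14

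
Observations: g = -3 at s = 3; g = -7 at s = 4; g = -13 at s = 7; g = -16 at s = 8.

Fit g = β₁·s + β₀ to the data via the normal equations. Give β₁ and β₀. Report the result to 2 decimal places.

β₁ = -2.44, β₀ = 3.68

Entries of XᵀX: Σs·s = 138, Σs = 22, Σ1 = 4.
Moment sums: Σs·g = -256, Σg = -39.
So XᵀX·[β₁, β₀]ᵀ = Xᵀg: [[138, 22]; [22, 4]]·[β₁, β₀]ᵀ = [-256, -39]ᵀ.
Δ = 138·4 − 22² = 68.
β₁ = ((-256)·4 − 22·(-39))/68 = -83/34; β₀ = (138·(-39) − 22·(-256))/68 = 125/34.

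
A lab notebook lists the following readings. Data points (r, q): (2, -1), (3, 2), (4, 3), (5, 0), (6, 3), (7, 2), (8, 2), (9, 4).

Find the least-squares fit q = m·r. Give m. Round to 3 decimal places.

From the data, Σr·r = 284.
And Σr·q = 100.
XᵀX·[m]ᵀ = Xᵀq becomes [[284]]·[m]ᵀ = [100]ᵀ.
Hence m = 100 / 284 ≈ 0.352113.

m = 0.352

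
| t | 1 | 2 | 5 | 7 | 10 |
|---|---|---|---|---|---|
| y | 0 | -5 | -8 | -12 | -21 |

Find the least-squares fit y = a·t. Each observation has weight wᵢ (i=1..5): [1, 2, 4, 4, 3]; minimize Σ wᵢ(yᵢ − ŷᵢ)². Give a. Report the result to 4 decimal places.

Sums needed: Σwᵢ·t·t = 605.
Right-hand side: Σwᵢ·t·y = -1146.
AᵀWA·[a]ᵀ = AᵀWy becomes [[605]]·[a]ᵀ = [-1146]ᵀ.
Hence a = -1146 / 605 ≈ -1.89421.

a = -1.8942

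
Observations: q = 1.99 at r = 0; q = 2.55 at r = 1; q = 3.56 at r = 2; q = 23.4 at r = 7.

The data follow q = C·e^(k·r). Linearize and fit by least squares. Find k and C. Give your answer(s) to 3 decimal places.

With ln qᵢ as the transformed response and rᵢ as the regressor:
XᵀX = [[54.0000, 10.0000]; [10.0000, 4]], rhs = [25.5448, 6.0467]ᵀ  (here Σr = 10.0000, Σ(r)² = 54.0000, Σln q = 6.0467, Σr·ln q = 25.5448).
Solving (det = 116.0000): k = 0.35958, ln C = 0.61272, so C = exp(0.61272) = 1.84544.

k = 0.360, C = 1.845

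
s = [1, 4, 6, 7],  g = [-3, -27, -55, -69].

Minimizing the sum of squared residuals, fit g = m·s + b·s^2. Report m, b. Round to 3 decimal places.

m = -2.641, b = -1.049

The normal equations are: 102·m + 624·b = -924;  624·m + 3954·b = -5796.
(Σs·s = 102, Σs·s^2 = 624, Σs^2·s^2 = 3954, Σs·g = -924, Σs^2·g = -5796.)
Δ = 102·3954 − 624² = 13932.
m = ((-924)·3954 − 624·(-5796))/13932 = -1022/387; b = (102·(-5796) − 624·(-924))/13932 = -406/387.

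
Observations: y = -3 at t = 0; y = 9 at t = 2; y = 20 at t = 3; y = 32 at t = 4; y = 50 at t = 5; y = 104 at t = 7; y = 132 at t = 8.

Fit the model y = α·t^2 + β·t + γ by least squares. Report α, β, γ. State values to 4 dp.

MᵀM·[α, β, γ]ᵀ = Mᵀy reads: 7475·α + 1079·β + 167·γ = 15522;  1079·α + 167·β + 29·γ = 2240;  167·α + 29·β + 7·γ = 344.
(Σt^2·t^2 = 7475, Σt^2·t = 1079, Σt^2 = 167, Σt·t = 167, Σt = 29, Σ1 = 7, Σt^2·y = 15522, Σt·y = 2240, Σy = 344.)
Solving the 3×3 system (Gaussian elimination) gives α = 47776/23961, β = 21953/23961, γ = -2535/1141.

α = 1.9939, β = 0.9162, γ = -2.2217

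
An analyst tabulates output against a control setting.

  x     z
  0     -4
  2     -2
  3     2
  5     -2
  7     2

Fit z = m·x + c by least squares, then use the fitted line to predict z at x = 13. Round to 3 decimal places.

The normal equations are: 87·m + 17·c = 6;  17·m + 5·c = -4.
Δ = 87·5 − 17² = 146.
m = (6·5 − 17·(-4))/146 = 49/73; c = (87·(-4) − 17·6)/146 = -225/73.
At x = 13: ẑ = (49/73)·(13) + (-225/73)·(1) = 412/73.

ẑ = 5.644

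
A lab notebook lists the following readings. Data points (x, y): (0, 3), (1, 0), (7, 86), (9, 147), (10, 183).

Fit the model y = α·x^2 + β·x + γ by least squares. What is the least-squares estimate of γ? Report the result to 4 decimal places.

Sums needed: Σx^2·x^2 = 18963, Σx^2·x = 2073, Σx^2 = 231, Σx·x = 231, Σx = 27, Σ1 = 5.
And Σx^2·y = 34421, Σx·y = 3755, Σy = 419.
Inverting the 3×3 Gram matrix, [α, β, γ]ᵀ = [118/57, -145/57, 36/19]ᵀ.

γ = 1.8947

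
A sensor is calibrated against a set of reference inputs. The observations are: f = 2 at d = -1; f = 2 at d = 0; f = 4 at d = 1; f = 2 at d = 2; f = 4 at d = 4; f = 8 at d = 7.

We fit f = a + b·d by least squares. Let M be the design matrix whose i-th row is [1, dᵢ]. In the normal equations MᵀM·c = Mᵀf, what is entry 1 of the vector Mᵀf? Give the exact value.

22

Entry 1 ↔ basis 1, so (Mᵀf)_{1} = Σᵢ fᵢ = (1)·(2) + (1)·(2) + (1)·(4) + (1)·(2) + (1)·(4) + (1)·(8) = 22.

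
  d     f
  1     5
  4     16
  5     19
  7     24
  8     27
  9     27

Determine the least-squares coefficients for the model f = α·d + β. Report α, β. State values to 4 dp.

Compute the Gram sums: Σd·d = 236, Σd = 34, Σ1 = 6.
For Xᵀf: Σd·f = 791, Σf = 118.
XᵀX·[α, β]ᵀ = Xᵀf becomes [[236, 34]; [34, 6]]·[α, β]ᵀ = [791, 118]ᵀ.
Determinant 236·6 − 34² = 260.
α = (791·6 − 34·118)/260 = 367/130; β = (236·118 − 34·791)/260 = 477/130.

α = 2.8231, β = 3.6692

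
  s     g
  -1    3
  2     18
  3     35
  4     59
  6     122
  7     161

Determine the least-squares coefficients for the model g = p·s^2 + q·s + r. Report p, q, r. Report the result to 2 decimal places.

p = 2.92, q = 2.34, r = 2.20

Entries of AᵀA: Σs^2·s^2 = 4051, Σs^2·s = 657, Σs^2 = 115, Σs·s = 115, Σs = 21, Σ1 = 6.
Moment sums: Σs^2·g = 13615, Σs·g = 2233, Σg = 398.
So AᵀA·[p, q, r]ᵀ = Aᵀg: [[4051, 657, 115]; [657, 115, 21]; [115, 21, 6]]·[p, q, r]ᵀ = [13615, 2233, 398]ᵀ.
Inverting the 3×3 Gram matrix, [p, q, r]ᵀ = [400/137, 320/137, 301/137]ᵀ.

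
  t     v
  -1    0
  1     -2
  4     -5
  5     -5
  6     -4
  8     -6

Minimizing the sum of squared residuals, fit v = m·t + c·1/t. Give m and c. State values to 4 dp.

Compute the Gram sums: Σt·t = 143, Σt·1/t = 6, Σ1/t·1/t = 30901/14400.
Right-hand side: Σt·v = -119, Σ1/t·v = -17/3.
Determinant 143·(30901/14400) − 6² = 3900443/14400.
m = ((-119)·(30901/14400) − 6·(-17/3))/(3900443/14400) = -3187619/3900443; c = (143·(-17/3) − 6·(-119))/(3900443/14400) = -1387200/3900443.

m = -0.8172, c = -0.3557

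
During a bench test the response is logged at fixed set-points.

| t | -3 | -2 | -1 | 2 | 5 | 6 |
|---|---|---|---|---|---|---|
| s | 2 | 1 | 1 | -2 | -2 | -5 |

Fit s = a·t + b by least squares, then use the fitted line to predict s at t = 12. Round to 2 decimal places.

ŝ = -8.05

Entries of MᵀM: Σt·t = 79, Σt = 7, Σ1 = 6.
For Mᵀs: Σt·s = -53, Σs = -5.
Normal equations: [[79, 7]; [7, 6]]·[a, b]ᵀ = [-53, -5]ᵀ.
Eliminating b: 6·(row 1) − 7·(row 2) gives 425·a = 6·(-53) − 7·(-5) = -283, so a = -283/425.
Then b = ((-5) − 7·(-283/425))/6 = -24/425.
At t = 12: ŝ = (-283/425)·(12) + (-24/425)·(1) = -684/85.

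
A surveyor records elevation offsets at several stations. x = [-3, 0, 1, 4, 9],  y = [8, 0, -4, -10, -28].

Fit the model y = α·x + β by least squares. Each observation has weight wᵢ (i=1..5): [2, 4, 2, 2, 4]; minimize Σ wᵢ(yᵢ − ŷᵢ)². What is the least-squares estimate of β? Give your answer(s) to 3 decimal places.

Compute the Gram sums: Σwᵢ·x·x = 376, Σwᵢ·x = 40, Σwᵢ·1 = 14.
Moment sums: Σwᵢ·x·y = -1144, Σwᵢ·y = -124.
AᵀWA·[α, β]ᵀ = AᵀWy becomes [[376, 40]; [40, 14]]·[α, β]ᵀ = [-1144, -124]ᵀ.
Eliminating β: 14·(row 1) − 40·(row 2) gives 3664·α = 14·(-1144) − 40·(-124) = -11056, so α = -691/229.
Then β = ((-124) − 40·(-691/229))/14 = -54/229.

β = -0.236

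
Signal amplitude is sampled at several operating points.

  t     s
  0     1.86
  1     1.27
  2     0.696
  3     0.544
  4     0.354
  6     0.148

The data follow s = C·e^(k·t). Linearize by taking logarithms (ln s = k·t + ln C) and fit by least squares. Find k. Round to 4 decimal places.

Let Y = ln s. Fitting Y = k·t + ln C by least squares:
XᵀX = [[66.0000, 16.0000]; [16.0000, 6]], rhs = [-17.9293, -3.0606]ᵀ  (here Σt = 16.0000, Σ(t)² = 66.0000, Σln s = -3.0606, Σt·ln s = -17.9293).
Slope k = (n·Σt·ln s − Σt·Σln s)/(n·Σ(t)² − (Σt)²) = (6·-17.9293 − 16.0000·-3.0606)/140.0000 = -0.41861; ln C = (Σln s − k·Σt)/n = 0.60620.

k = -0.4186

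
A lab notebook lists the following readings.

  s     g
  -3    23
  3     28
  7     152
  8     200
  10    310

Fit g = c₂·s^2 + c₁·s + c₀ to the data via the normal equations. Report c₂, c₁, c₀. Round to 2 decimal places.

c₂ = 3.04, c₁ = 0.82, c₀ = -1.89

Entries of XᵀX: Σs^2·s^2 = 16659, Σs^2·s = 1855, Σs^2 = 231, Σs·s = 231, Σs = 25, Σ1 = 5.
And Σs^2·g = 51707, Σs·g = 5779, Σg = 713.
XᵀX·[c₂, c₁, c₀]ᵀ = Xᵀg becomes [[16659, 1855, 231]; [1855, 231, 25]; [231, 25, 5]]·[c₂, c₁, c₀]ᵀ = [51707, 5779, 713]ᵀ.
Row-reducing yields c₂ = 549298/180751, c₁ = 147869/180751, c₀ = -341820/180751.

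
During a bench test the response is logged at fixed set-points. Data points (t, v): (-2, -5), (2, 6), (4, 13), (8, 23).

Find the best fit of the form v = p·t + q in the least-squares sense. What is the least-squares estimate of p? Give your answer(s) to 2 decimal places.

From the data, Σt·t = 88, Σt = 12, Σ1 = 4.
And Σt·v = 258, Σv = 37.
Determinant 88·4 − 12² = 208.
p = (258·4 − 12·37)/208 = 147/52; q = (88·37 − 12·258)/208 = 10/13.

p = 2.83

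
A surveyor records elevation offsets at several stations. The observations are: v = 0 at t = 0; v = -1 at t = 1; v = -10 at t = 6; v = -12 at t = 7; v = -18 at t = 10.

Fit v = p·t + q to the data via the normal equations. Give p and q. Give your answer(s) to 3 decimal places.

The normal equations are: 186·p + 24·q = -325;  24·p + 5·q = -41.
(Σt·t = 186, Σt = 24, Σ1 = 5, Σt·v = -325, Σv = -41.)
Eliminating q: 5·(row 1) − 24·(row 2) gives 354·p = 5·(-325) − 24·(-41) = -641, so p = -641/354.
Then q = ((-41) − 24·(-641/354))/5 = 29/59.

p = -1.811, q = 0.492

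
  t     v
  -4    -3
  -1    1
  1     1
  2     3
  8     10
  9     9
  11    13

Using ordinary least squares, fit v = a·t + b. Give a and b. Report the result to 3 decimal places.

Compute the Gram sums: Σt·t = 288, Σt = 26, Σ1 = 7.
Moment sums: Σt·v = 322, Σv = 34.
Δ = 288·7 − 26² = 1340.
a = (322·7 − 26·34)/1340 = 137/134; b = (288·34 − 26·322)/1340 = 71/67.

a = 1.022, b = 1.060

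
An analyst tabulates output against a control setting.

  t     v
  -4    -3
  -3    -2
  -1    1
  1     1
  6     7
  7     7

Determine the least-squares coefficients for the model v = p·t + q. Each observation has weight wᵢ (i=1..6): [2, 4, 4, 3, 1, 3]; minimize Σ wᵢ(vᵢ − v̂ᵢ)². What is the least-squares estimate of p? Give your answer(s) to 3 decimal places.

p = 0.893

Normal-equation sums: Σwᵢ·t·t = 258, Σwᵢ·t = 6, Σwᵢ·1 = 17.
And Σwᵢ·t·v = 236, Σwᵢ·v = 21.
Normal equations: [[258, 6]; [6, 17]]·[p, q]ᵀ = [236, 21]ᵀ.
det = 258·17 − 6² = 4350.
p = (236·17 − 6·21)/4350 = 67/75; q = (258·21 − 6·236)/4350 = 23/25.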